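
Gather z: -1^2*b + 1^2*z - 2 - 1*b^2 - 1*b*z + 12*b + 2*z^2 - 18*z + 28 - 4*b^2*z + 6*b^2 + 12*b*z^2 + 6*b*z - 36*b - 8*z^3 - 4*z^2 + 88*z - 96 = 5*b^2 - 25*b - 8*z^3 + z^2*(12*b - 2) + z*(-4*b^2 + 5*b + 71) - 70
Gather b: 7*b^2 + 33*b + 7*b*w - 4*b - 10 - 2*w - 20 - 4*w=7*b^2 + b*(7*w + 29) - 6*w - 30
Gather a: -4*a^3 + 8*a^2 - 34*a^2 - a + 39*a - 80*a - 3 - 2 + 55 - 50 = -4*a^3 - 26*a^2 - 42*a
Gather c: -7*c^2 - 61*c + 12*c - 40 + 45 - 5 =-7*c^2 - 49*c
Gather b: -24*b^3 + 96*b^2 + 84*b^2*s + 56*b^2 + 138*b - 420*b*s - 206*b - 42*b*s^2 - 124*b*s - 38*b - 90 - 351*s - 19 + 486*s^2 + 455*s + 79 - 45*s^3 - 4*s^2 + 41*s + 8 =-24*b^3 + b^2*(84*s + 152) + b*(-42*s^2 - 544*s - 106) - 45*s^3 + 482*s^2 + 145*s - 22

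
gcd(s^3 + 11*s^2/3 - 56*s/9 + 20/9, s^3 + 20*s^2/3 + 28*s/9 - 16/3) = s - 2/3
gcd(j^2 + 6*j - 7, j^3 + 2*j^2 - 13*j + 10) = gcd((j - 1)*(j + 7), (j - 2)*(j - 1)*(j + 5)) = j - 1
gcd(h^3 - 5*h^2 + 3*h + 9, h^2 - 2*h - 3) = h^2 - 2*h - 3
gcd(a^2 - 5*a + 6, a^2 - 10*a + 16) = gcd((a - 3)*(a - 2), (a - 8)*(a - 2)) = a - 2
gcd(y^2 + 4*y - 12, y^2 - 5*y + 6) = y - 2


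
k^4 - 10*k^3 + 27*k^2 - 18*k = k*(k - 6)*(k - 3)*(k - 1)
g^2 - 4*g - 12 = (g - 6)*(g + 2)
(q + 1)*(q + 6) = q^2 + 7*q + 6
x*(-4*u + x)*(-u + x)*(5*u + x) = 20*u^3*x - 21*u^2*x^2 + x^4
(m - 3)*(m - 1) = m^2 - 4*m + 3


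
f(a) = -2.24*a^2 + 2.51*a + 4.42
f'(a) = 2.51 - 4.48*a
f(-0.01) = 4.39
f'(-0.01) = 2.55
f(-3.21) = -26.72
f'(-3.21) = 16.89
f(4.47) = -29.12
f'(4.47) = -17.52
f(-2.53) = -16.27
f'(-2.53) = 13.84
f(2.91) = -7.24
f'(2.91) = -10.53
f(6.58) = -76.05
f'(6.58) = -26.97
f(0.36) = 5.03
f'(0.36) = 0.90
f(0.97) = 4.75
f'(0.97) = -1.84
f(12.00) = -288.02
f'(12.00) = -51.25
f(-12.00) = -348.26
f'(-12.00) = 56.27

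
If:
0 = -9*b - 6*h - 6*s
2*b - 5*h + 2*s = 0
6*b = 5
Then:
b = 5/6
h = -5/42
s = -95/84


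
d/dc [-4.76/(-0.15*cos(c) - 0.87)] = 0.714*sin(c)/(0.15*cos(c) + 0.87)^2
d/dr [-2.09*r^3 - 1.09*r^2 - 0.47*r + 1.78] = -6.27*r^2 - 2.18*r - 0.47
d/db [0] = 0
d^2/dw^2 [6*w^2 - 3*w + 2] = 12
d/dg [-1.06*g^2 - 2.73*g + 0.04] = -2.12*g - 2.73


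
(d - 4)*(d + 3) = d^2 - d - 12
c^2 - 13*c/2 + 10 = (c - 4)*(c - 5/2)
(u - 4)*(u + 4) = u^2 - 16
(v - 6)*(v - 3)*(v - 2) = v^3 - 11*v^2 + 36*v - 36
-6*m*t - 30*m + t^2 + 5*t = (-6*m + t)*(t + 5)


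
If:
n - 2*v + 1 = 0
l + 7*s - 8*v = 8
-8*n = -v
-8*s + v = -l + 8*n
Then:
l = 1472/225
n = 1/15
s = 184/225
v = 8/15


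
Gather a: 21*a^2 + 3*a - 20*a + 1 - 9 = 21*a^2 - 17*a - 8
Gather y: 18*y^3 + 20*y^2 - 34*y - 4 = 18*y^3 + 20*y^2 - 34*y - 4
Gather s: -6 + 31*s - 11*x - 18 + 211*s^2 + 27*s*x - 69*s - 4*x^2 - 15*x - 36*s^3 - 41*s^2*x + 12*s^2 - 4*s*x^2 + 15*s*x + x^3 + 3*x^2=-36*s^3 + s^2*(223 - 41*x) + s*(-4*x^2 + 42*x - 38) + x^3 - x^2 - 26*x - 24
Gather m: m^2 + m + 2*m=m^2 + 3*m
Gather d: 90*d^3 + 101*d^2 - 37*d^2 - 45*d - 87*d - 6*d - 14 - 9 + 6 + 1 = 90*d^3 + 64*d^2 - 138*d - 16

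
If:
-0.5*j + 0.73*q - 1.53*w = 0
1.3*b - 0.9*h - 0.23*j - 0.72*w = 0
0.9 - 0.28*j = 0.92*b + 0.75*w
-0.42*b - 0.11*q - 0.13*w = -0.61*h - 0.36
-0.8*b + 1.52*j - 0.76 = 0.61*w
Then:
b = 0.39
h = 0.02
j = 0.87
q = 1.43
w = 0.40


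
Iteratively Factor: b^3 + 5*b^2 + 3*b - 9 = (b + 3)*(b^2 + 2*b - 3) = (b + 3)^2*(b - 1)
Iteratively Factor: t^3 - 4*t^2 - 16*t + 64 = (t + 4)*(t^2 - 8*t + 16) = (t - 4)*(t + 4)*(t - 4)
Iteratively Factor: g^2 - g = (g - 1)*(g)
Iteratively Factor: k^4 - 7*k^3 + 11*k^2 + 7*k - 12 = (k - 3)*(k^3 - 4*k^2 - k + 4) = (k - 4)*(k - 3)*(k^2 - 1) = (k - 4)*(k - 3)*(k - 1)*(k + 1)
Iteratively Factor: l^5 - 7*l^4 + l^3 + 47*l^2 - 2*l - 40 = (l - 1)*(l^4 - 6*l^3 - 5*l^2 + 42*l + 40) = (l - 1)*(l + 1)*(l^3 - 7*l^2 + 2*l + 40) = (l - 1)*(l + 1)*(l + 2)*(l^2 - 9*l + 20) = (l - 4)*(l - 1)*(l + 1)*(l + 2)*(l - 5)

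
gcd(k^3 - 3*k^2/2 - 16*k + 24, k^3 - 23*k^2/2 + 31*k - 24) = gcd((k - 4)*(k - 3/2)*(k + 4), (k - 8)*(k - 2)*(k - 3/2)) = k - 3/2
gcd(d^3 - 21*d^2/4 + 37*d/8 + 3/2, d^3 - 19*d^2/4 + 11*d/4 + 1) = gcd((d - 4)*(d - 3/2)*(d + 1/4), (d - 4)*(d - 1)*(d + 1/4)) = d^2 - 15*d/4 - 1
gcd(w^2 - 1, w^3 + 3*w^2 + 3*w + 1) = w + 1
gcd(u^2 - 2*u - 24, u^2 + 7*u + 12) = u + 4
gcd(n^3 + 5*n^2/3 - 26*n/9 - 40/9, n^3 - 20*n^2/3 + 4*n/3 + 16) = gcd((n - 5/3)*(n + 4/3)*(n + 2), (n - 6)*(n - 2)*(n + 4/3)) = n + 4/3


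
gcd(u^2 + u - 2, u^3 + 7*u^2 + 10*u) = u + 2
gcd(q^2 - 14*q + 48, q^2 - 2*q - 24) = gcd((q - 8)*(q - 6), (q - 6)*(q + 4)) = q - 6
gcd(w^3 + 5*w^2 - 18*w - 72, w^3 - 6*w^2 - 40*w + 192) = w^2 + 2*w - 24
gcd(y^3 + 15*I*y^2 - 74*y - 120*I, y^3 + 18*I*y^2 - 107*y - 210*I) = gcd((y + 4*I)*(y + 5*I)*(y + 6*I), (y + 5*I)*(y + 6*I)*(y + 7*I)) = y^2 + 11*I*y - 30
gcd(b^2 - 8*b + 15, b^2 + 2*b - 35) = b - 5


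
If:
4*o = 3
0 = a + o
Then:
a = -3/4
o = 3/4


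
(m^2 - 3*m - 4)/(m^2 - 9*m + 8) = (m^2 - 3*m - 4)/(m^2 - 9*m + 8)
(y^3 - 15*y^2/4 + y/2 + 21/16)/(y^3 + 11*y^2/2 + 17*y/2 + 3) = (8*y^2 - 34*y + 21)/(8*(y^2 + 5*y + 6))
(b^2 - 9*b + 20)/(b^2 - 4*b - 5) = (b - 4)/(b + 1)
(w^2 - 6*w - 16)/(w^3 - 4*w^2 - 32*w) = (w + 2)/(w*(w + 4))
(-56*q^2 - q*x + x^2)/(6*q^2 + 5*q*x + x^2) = (-56*q^2 - q*x + x^2)/(6*q^2 + 5*q*x + x^2)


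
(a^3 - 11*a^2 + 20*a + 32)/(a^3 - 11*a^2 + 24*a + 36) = (a^2 - 12*a + 32)/(a^2 - 12*a + 36)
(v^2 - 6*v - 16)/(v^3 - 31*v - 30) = (-v^2 + 6*v + 16)/(-v^3 + 31*v + 30)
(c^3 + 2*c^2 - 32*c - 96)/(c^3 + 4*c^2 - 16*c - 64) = (c - 6)/(c - 4)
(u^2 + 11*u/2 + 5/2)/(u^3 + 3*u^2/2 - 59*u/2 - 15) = (u + 5)/(u^2 + u - 30)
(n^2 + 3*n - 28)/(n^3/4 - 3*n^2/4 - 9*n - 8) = 4*(-n^2 - 3*n + 28)/(-n^3 + 3*n^2 + 36*n + 32)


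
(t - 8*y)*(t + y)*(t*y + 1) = t^3*y - 7*t^2*y^2 + t^2 - 8*t*y^3 - 7*t*y - 8*y^2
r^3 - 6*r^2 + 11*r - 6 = (r - 3)*(r - 2)*(r - 1)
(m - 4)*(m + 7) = m^2 + 3*m - 28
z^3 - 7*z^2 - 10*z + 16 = (z - 8)*(z - 1)*(z + 2)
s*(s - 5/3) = s^2 - 5*s/3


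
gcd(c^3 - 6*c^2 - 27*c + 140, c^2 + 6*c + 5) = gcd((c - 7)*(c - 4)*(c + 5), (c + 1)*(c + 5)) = c + 5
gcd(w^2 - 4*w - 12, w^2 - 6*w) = w - 6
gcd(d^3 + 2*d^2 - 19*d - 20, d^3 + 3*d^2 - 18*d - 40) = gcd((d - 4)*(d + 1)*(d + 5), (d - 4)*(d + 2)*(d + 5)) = d^2 + d - 20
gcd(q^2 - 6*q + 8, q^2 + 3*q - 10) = q - 2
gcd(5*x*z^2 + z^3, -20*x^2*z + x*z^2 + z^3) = 5*x*z + z^2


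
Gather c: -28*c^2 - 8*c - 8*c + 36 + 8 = -28*c^2 - 16*c + 44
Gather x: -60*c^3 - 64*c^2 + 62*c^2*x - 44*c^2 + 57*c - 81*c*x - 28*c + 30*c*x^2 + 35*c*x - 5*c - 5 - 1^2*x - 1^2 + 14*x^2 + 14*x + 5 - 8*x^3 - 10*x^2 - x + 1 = -60*c^3 - 108*c^2 + 24*c - 8*x^3 + x^2*(30*c + 4) + x*(62*c^2 - 46*c + 12)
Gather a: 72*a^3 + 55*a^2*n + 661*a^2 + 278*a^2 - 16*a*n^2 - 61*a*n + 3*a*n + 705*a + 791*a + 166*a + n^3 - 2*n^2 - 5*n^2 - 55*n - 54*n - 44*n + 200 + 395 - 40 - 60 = 72*a^3 + a^2*(55*n + 939) + a*(-16*n^2 - 58*n + 1662) + n^3 - 7*n^2 - 153*n + 495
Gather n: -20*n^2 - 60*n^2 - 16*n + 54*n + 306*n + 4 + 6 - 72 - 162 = -80*n^2 + 344*n - 224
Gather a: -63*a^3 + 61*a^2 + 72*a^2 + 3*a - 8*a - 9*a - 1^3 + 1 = -63*a^3 + 133*a^2 - 14*a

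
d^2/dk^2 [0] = 0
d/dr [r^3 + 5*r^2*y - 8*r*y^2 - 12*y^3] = 3*r^2 + 10*r*y - 8*y^2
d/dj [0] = 0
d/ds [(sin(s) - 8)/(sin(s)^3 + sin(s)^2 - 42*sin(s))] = (-2*sin(s)^3 + 23*sin(s)^2 + 16*sin(s) - 336)*cos(s)/((sin(s)^2 + sin(s) - 42)^2*sin(s)^2)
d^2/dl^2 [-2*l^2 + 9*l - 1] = -4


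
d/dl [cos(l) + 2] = -sin(l)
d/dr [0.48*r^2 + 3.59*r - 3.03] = 0.96*r + 3.59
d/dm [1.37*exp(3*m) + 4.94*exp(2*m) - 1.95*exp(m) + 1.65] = (4.11*exp(2*m) + 9.88*exp(m) - 1.95)*exp(m)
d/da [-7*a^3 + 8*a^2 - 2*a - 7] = -21*a^2 + 16*a - 2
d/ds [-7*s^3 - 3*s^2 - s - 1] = -21*s^2 - 6*s - 1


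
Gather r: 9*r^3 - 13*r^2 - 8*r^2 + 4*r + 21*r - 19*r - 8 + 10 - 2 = 9*r^3 - 21*r^2 + 6*r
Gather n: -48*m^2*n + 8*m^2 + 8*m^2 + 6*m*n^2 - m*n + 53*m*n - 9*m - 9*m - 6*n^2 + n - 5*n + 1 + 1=16*m^2 - 18*m + n^2*(6*m - 6) + n*(-48*m^2 + 52*m - 4) + 2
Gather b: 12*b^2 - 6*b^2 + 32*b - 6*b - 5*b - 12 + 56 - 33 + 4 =6*b^2 + 21*b + 15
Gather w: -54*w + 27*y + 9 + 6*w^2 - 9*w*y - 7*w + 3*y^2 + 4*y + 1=6*w^2 + w*(-9*y - 61) + 3*y^2 + 31*y + 10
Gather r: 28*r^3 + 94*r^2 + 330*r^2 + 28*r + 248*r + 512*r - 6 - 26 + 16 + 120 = 28*r^3 + 424*r^2 + 788*r + 104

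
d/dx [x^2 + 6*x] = 2*x + 6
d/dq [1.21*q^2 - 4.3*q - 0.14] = 2.42*q - 4.3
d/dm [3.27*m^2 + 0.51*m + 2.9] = 6.54*m + 0.51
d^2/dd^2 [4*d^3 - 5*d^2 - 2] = 24*d - 10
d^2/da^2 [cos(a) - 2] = -cos(a)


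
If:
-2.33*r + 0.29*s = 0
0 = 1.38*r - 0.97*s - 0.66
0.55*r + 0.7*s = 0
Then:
No Solution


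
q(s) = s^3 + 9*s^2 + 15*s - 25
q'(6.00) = 231.00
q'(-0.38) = 8.59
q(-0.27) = -28.41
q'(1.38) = 45.55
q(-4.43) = -1.76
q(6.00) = 605.00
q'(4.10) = 139.23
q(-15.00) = -1600.00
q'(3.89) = 130.42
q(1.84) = 39.30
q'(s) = 3*s^2 + 18*s + 15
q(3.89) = 228.40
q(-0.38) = -29.46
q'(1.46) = 47.67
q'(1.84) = 58.28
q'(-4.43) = -5.87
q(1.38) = 15.47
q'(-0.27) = 10.36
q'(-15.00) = 420.00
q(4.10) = 256.71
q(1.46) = 19.20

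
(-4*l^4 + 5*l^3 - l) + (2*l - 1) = -4*l^4 + 5*l^3 + l - 1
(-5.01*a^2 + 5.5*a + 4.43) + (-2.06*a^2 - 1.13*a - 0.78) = -7.07*a^2 + 4.37*a + 3.65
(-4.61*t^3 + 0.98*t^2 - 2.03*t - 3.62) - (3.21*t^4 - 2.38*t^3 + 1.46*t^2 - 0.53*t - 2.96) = -3.21*t^4 - 2.23*t^3 - 0.48*t^2 - 1.5*t - 0.66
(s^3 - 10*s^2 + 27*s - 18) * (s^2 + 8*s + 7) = s^5 - 2*s^4 - 46*s^3 + 128*s^2 + 45*s - 126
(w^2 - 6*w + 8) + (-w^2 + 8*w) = 2*w + 8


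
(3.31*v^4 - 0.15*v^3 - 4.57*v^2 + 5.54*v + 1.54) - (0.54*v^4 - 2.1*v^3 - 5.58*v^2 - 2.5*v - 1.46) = 2.77*v^4 + 1.95*v^3 + 1.01*v^2 + 8.04*v + 3.0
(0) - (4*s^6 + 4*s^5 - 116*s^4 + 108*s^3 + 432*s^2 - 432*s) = -4*s^6 - 4*s^5 + 116*s^4 - 108*s^3 - 432*s^2 + 432*s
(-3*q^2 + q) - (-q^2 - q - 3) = -2*q^2 + 2*q + 3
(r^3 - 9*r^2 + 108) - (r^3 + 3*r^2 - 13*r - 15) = -12*r^2 + 13*r + 123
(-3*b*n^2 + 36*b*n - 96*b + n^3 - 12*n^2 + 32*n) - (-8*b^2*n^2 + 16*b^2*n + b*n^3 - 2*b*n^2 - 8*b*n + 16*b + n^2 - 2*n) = 8*b^2*n^2 - 16*b^2*n - b*n^3 - b*n^2 + 44*b*n - 112*b + n^3 - 13*n^2 + 34*n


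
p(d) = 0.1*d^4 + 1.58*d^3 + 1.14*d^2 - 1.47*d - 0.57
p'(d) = 0.4*d^3 + 4.74*d^2 + 2.28*d - 1.47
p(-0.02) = -0.54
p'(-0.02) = -1.51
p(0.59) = -0.70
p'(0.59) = 1.61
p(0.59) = -0.70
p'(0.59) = 1.61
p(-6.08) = -167.95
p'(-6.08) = 69.99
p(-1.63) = -1.28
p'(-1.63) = 5.68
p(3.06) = 59.65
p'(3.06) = 61.35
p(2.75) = 42.59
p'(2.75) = 48.96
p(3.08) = 60.88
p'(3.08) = 62.21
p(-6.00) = -162.39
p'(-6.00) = 69.09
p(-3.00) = -20.46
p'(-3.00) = 23.55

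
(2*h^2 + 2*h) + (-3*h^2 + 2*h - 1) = -h^2 + 4*h - 1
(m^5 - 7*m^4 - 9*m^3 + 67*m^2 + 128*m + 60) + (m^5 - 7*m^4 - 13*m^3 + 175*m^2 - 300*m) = 2*m^5 - 14*m^4 - 22*m^3 + 242*m^2 - 172*m + 60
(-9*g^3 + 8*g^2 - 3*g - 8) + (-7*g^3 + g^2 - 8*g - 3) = -16*g^3 + 9*g^2 - 11*g - 11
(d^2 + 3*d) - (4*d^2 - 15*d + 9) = -3*d^2 + 18*d - 9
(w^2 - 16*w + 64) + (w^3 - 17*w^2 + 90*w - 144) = w^3 - 16*w^2 + 74*w - 80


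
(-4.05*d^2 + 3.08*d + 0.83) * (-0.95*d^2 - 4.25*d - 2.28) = 3.8475*d^4 + 14.2865*d^3 - 4.6445*d^2 - 10.5499*d - 1.8924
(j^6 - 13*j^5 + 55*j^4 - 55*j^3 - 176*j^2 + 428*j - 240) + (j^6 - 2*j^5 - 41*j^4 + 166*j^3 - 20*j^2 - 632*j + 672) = 2*j^6 - 15*j^5 + 14*j^4 + 111*j^3 - 196*j^2 - 204*j + 432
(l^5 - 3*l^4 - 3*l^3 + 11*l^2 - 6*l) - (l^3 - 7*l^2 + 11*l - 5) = l^5 - 3*l^4 - 4*l^3 + 18*l^2 - 17*l + 5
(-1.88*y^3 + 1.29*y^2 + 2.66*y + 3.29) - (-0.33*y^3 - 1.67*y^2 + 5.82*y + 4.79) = -1.55*y^3 + 2.96*y^2 - 3.16*y - 1.5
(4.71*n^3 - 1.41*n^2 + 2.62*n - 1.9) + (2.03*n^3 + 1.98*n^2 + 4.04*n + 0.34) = 6.74*n^3 + 0.57*n^2 + 6.66*n - 1.56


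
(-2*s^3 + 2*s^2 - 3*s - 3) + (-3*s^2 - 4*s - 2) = -2*s^3 - s^2 - 7*s - 5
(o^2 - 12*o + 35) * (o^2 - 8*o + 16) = o^4 - 20*o^3 + 147*o^2 - 472*o + 560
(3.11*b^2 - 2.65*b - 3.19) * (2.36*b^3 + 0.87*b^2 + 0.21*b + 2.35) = 7.3396*b^5 - 3.5483*b^4 - 9.1808*b^3 + 3.9767*b^2 - 6.8974*b - 7.4965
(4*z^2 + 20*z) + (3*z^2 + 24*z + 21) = 7*z^2 + 44*z + 21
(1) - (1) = 0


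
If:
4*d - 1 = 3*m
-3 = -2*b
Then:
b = 3/2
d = 3*m/4 + 1/4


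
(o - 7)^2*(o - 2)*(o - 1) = o^4 - 17*o^3 + 93*o^2 - 175*o + 98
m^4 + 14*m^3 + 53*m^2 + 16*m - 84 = (m - 1)*(m + 2)*(m + 6)*(m + 7)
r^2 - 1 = (r - 1)*(r + 1)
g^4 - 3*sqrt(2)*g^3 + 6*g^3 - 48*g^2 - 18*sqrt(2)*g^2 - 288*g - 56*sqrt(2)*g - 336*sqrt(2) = (g + 6)*(g - 7*sqrt(2))*(g + 2*sqrt(2))^2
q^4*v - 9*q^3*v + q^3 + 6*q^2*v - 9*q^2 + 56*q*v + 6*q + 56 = (q - 7)*(q - 4)*(q + 2)*(q*v + 1)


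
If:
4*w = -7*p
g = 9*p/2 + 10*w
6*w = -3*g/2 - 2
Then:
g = -13/15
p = 1/15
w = -7/60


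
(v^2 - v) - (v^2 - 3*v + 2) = 2*v - 2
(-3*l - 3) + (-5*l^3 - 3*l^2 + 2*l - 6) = -5*l^3 - 3*l^2 - l - 9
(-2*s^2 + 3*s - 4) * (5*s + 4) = -10*s^3 + 7*s^2 - 8*s - 16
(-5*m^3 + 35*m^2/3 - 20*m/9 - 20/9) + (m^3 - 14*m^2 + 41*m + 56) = -4*m^3 - 7*m^2/3 + 349*m/9 + 484/9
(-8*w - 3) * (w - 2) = -8*w^2 + 13*w + 6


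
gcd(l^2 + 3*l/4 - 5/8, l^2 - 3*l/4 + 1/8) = l - 1/2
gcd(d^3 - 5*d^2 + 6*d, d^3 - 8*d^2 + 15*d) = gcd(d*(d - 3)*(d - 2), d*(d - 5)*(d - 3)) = d^2 - 3*d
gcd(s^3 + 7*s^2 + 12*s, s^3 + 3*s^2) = s^2 + 3*s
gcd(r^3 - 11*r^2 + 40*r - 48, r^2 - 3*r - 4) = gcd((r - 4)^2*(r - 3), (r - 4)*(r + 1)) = r - 4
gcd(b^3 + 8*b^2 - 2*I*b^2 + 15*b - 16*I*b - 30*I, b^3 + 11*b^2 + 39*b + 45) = b^2 + 8*b + 15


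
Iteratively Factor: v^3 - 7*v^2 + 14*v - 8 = (v - 1)*(v^2 - 6*v + 8) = (v - 2)*(v - 1)*(v - 4)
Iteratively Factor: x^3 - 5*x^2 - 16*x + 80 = (x - 4)*(x^2 - x - 20) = (x - 4)*(x + 4)*(x - 5)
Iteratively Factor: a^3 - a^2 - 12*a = (a - 4)*(a^2 + 3*a) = (a - 4)*(a + 3)*(a)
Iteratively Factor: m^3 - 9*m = (m + 3)*(m^2 - 3*m) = m*(m + 3)*(m - 3)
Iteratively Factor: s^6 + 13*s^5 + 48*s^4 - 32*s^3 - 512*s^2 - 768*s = (s + 4)*(s^5 + 9*s^4 + 12*s^3 - 80*s^2 - 192*s) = (s + 4)^2*(s^4 + 5*s^3 - 8*s^2 - 48*s) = (s + 4)^3*(s^3 + s^2 - 12*s) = s*(s + 4)^3*(s^2 + s - 12) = s*(s + 4)^4*(s - 3)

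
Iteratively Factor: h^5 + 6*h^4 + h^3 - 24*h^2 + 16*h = (h - 1)*(h^4 + 7*h^3 + 8*h^2 - 16*h) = (h - 1)^2*(h^3 + 8*h^2 + 16*h) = (h - 1)^2*(h + 4)*(h^2 + 4*h) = h*(h - 1)^2*(h + 4)*(h + 4)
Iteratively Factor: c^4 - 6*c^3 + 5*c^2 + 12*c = (c - 3)*(c^3 - 3*c^2 - 4*c) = (c - 4)*(c - 3)*(c^2 + c) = (c - 4)*(c - 3)*(c + 1)*(c)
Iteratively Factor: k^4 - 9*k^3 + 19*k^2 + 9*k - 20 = (k + 1)*(k^3 - 10*k^2 + 29*k - 20) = (k - 1)*(k + 1)*(k^2 - 9*k + 20) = (k - 4)*(k - 1)*(k + 1)*(k - 5)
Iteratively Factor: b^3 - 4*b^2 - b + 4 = (b - 4)*(b^2 - 1) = (b - 4)*(b - 1)*(b + 1)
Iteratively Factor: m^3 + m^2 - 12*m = (m - 3)*(m^2 + 4*m) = (m - 3)*(m + 4)*(m)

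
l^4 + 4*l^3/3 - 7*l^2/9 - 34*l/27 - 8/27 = (l - 1)*(l + 1/3)*(l + 2/3)*(l + 4/3)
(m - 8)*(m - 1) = m^2 - 9*m + 8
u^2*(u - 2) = u^3 - 2*u^2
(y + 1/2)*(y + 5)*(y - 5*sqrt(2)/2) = y^3 - 5*sqrt(2)*y^2/2 + 11*y^2/2 - 55*sqrt(2)*y/4 + 5*y/2 - 25*sqrt(2)/4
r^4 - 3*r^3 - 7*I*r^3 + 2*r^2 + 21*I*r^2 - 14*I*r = r*(r - 2)*(r - 1)*(r - 7*I)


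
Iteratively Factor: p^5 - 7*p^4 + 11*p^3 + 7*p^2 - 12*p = (p - 1)*(p^4 - 6*p^3 + 5*p^2 + 12*p) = (p - 4)*(p - 1)*(p^3 - 2*p^2 - 3*p) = p*(p - 4)*(p - 1)*(p^2 - 2*p - 3) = p*(p - 4)*(p - 3)*(p - 1)*(p + 1)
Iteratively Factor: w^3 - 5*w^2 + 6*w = (w - 3)*(w^2 - 2*w) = (w - 3)*(w - 2)*(w)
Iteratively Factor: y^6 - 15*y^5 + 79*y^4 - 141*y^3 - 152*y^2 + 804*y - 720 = (y + 2)*(y^5 - 17*y^4 + 113*y^3 - 367*y^2 + 582*y - 360) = (y - 3)*(y + 2)*(y^4 - 14*y^3 + 71*y^2 - 154*y + 120) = (y - 3)^2*(y + 2)*(y^3 - 11*y^2 + 38*y - 40) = (y - 5)*(y - 3)^2*(y + 2)*(y^2 - 6*y + 8) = (y - 5)*(y - 3)^2*(y - 2)*(y + 2)*(y - 4)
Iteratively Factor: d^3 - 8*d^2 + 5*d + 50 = (d - 5)*(d^2 - 3*d - 10) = (d - 5)^2*(d + 2)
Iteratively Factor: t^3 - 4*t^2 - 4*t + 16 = (t + 2)*(t^2 - 6*t + 8) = (t - 2)*(t + 2)*(t - 4)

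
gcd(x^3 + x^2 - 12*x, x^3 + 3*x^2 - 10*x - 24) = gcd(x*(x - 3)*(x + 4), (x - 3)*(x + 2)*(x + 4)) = x^2 + x - 12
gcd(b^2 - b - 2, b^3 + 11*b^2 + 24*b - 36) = 1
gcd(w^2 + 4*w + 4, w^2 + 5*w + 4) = 1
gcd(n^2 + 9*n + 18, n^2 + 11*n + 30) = n + 6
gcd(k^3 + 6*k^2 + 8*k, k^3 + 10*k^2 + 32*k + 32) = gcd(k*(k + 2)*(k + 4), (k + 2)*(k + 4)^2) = k^2 + 6*k + 8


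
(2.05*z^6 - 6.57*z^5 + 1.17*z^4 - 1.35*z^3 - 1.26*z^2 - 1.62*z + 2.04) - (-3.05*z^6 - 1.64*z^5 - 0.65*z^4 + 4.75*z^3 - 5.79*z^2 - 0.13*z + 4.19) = 5.1*z^6 - 4.93*z^5 + 1.82*z^4 - 6.1*z^3 + 4.53*z^2 - 1.49*z - 2.15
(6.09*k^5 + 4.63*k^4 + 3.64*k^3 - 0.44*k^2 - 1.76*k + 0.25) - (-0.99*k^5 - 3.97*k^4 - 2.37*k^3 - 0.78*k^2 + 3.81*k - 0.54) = 7.08*k^5 + 8.6*k^4 + 6.01*k^3 + 0.34*k^2 - 5.57*k + 0.79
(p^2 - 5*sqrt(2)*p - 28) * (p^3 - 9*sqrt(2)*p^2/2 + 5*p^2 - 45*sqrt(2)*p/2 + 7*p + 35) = p^5 - 19*sqrt(2)*p^4/2 + 5*p^4 - 95*sqrt(2)*p^3/2 + 24*p^3 + 120*p^2 + 91*sqrt(2)*p^2 - 196*p + 455*sqrt(2)*p - 980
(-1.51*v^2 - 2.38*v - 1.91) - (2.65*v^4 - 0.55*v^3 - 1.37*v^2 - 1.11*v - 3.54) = -2.65*v^4 + 0.55*v^3 - 0.14*v^2 - 1.27*v + 1.63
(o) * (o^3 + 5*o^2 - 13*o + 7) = o^4 + 5*o^3 - 13*o^2 + 7*o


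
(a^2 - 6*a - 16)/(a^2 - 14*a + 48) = (a + 2)/(a - 6)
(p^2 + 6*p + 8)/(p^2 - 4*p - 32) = (p + 2)/(p - 8)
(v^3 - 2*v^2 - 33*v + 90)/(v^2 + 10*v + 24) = (v^2 - 8*v + 15)/(v + 4)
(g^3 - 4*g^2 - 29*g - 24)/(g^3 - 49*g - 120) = (g + 1)/(g + 5)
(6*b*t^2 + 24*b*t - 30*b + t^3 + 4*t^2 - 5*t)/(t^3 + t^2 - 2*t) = (6*b*t + 30*b + t^2 + 5*t)/(t*(t + 2))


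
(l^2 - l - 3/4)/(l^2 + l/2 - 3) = (l + 1/2)/(l + 2)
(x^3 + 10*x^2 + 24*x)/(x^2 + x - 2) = x*(x^2 + 10*x + 24)/(x^2 + x - 2)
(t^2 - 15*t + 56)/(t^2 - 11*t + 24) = (t - 7)/(t - 3)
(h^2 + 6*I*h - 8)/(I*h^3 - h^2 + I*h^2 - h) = (h^2 + 6*I*h - 8)/(h*(I*h^2 - h + I*h - 1))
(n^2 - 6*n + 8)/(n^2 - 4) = (n - 4)/(n + 2)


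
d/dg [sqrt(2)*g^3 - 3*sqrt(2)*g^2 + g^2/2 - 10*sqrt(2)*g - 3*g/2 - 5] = 3*sqrt(2)*g^2 - 6*sqrt(2)*g + g - 10*sqrt(2) - 3/2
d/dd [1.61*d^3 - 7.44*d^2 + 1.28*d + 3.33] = 4.83*d^2 - 14.88*d + 1.28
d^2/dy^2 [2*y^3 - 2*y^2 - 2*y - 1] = 12*y - 4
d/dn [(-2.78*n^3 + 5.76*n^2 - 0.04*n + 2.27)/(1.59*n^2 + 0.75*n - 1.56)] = (-4.4202*n^4 - 4.17*n^3 + 17.394*n^2 - 25.1898*n - 1.6401)/(2.5281*n^4 + 2.385*n^3 - 4.3983*n^2 - 2.34*n + 2.4336)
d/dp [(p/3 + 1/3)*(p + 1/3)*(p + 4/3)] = p^2 + 16*p/9 + 19/27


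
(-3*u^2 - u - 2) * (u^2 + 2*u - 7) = -3*u^4 - 7*u^3 + 17*u^2 + 3*u + 14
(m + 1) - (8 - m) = 2*m - 7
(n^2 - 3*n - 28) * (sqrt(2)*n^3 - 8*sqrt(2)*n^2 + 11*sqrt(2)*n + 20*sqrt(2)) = sqrt(2)*n^5 - 11*sqrt(2)*n^4 + 7*sqrt(2)*n^3 + 211*sqrt(2)*n^2 - 368*sqrt(2)*n - 560*sqrt(2)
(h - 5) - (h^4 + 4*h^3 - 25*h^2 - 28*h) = -h^4 - 4*h^3 + 25*h^2 + 29*h - 5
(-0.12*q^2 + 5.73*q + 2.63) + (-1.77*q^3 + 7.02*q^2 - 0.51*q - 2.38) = -1.77*q^3 + 6.9*q^2 + 5.22*q + 0.25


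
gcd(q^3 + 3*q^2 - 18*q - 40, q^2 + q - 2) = q + 2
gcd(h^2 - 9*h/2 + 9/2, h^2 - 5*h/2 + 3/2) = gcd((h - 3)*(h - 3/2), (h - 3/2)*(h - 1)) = h - 3/2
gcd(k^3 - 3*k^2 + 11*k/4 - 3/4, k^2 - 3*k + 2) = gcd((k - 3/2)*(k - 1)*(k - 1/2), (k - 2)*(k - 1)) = k - 1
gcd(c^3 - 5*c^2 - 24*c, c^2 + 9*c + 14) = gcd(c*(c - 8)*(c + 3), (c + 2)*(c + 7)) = 1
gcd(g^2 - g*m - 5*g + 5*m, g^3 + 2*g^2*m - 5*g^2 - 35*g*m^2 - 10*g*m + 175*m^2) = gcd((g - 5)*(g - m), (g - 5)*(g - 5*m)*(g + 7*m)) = g - 5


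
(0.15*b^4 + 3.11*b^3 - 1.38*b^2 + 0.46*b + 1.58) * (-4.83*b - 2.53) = -0.7245*b^5 - 15.4008*b^4 - 1.2029*b^3 + 1.2696*b^2 - 8.7952*b - 3.9974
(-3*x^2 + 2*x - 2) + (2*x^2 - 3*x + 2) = -x^2 - x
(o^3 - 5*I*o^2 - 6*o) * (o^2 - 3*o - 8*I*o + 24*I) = o^5 - 3*o^4 - 13*I*o^4 - 46*o^3 + 39*I*o^3 + 138*o^2 + 48*I*o^2 - 144*I*o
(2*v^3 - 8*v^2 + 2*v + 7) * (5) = 10*v^3 - 40*v^2 + 10*v + 35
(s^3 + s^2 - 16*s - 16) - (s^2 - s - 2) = s^3 - 15*s - 14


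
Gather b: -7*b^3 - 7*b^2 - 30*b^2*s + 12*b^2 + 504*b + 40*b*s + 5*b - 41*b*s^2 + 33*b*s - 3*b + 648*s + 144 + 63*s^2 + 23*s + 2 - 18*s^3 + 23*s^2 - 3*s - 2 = -7*b^3 + b^2*(5 - 30*s) + b*(-41*s^2 + 73*s + 506) - 18*s^3 + 86*s^2 + 668*s + 144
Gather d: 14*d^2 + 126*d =14*d^2 + 126*d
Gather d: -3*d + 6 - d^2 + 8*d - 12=-d^2 + 5*d - 6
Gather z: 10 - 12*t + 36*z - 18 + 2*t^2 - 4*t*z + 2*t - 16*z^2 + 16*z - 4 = 2*t^2 - 10*t - 16*z^2 + z*(52 - 4*t) - 12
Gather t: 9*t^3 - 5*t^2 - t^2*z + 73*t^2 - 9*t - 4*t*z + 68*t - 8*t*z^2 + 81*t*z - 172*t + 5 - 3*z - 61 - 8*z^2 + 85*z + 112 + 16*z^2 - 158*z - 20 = 9*t^3 + t^2*(68 - z) + t*(-8*z^2 + 77*z - 113) + 8*z^2 - 76*z + 36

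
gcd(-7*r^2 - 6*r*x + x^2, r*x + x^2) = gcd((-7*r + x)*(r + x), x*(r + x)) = r + x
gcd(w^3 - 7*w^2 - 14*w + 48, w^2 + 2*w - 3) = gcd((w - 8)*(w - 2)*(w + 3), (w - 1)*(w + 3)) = w + 3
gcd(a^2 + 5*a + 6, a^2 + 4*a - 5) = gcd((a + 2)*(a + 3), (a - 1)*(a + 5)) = 1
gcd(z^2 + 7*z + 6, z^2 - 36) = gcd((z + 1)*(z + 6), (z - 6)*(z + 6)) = z + 6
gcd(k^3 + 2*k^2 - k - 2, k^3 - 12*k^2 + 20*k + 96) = k + 2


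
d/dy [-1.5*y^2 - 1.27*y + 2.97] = -3.0*y - 1.27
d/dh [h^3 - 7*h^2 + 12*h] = 3*h^2 - 14*h + 12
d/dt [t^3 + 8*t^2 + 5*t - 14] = 3*t^2 + 16*t + 5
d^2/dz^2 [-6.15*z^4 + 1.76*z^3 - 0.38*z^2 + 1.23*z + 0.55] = -73.8*z^2 + 10.56*z - 0.76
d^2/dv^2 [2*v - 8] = 0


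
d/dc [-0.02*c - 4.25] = -0.0200000000000000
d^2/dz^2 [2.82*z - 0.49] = 0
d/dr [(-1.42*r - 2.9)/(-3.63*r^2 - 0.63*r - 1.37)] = (-5.1546*r^2 - 21.054*r + 0.1184)/(13.1769*r^4 + 4.5738*r^3 + 10.3431*r^2 + 1.7262*r + 1.8769)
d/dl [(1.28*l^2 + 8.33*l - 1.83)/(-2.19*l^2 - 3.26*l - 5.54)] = (14.0699*l^2 - 22.1978*l - 52.114)/(4.7961*l^4 + 14.2788*l^3 + 34.8928*l^2 + 36.1208*l + 30.6916)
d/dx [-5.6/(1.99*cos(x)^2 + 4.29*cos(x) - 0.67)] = -(22.288*cos(x) + 24.024)*sin(x)/(1.99*cos(x)^2 + 4.29*cos(x) - 0.67)^2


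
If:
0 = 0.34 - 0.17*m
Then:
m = 2.00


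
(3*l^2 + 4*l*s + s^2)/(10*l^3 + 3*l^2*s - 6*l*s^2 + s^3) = (3*l + s)/(10*l^2 - 7*l*s + s^2)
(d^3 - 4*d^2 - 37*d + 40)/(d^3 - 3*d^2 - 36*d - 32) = (d^2 + 4*d - 5)/(d^2 + 5*d + 4)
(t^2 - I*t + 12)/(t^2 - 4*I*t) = (t + 3*I)/t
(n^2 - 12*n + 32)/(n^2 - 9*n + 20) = (n - 8)/(n - 5)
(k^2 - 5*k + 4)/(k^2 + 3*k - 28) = (k - 1)/(k + 7)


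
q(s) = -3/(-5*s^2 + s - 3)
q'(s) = -3*(10*s - 1)/(-5*s^2 + s - 3)^2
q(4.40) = 0.03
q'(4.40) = -0.01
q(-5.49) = 0.02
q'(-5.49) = 0.01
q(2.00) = 0.14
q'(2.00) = -0.13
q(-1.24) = 0.25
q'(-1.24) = 0.28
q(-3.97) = 0.03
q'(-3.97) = 0.02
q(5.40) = 0.02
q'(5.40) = -0.01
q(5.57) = 0.02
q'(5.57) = -0.01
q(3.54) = 0.05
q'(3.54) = -0.03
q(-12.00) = 0.00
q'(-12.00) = 0.00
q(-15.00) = 0.00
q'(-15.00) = 0.00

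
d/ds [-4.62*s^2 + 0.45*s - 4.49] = 0.45 - 9.24*s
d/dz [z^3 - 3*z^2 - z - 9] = 3*z^2 - 6*z - 1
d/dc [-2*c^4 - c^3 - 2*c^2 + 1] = c*(-8*c^2 - 3*c - 4)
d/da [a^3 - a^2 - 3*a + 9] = 3*a^2 - 2*a - 3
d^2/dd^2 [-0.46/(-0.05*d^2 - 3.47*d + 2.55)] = (-0.0023*d^2 - 0.15962*d + 0.46*(0.1*d + 3.47)*(0.2*d + 6.94) + 0.1173)/(0.05*d^2 + 3.47*d - 2.55)^3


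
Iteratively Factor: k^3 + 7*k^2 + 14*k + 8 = (k + 4)*(k^2 + 3*k + 2) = (k + 2)*(k + 4)*(k + 1)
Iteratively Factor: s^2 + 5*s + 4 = (s + 1)*(s + 4)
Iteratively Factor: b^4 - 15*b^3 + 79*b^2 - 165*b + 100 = (b - 5)*(b^3 - 10*b^2 + 29*b - 20) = (b - 5)^2*(b^2 - 5*b + 4) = (b - 5)^2*(b - 1)*(b - 4)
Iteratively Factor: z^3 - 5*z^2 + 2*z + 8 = (z - 2)*(z^2 - 3*z - 4) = (z - 2)*(z + 1)*(z - 4)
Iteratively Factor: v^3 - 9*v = (v)*(v^2 - 9) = v*(v + 3)*(v - 3)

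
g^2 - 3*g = g*(g - 3)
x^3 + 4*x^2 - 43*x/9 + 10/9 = (x - 2/3)*(x - 1/3)*(x + 5)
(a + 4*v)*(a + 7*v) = a^2 + 11*a*v + 28*v^2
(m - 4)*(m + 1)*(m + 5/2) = m^3 - m^2/2 - 23*m/2 - 10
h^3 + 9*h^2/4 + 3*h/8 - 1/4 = (h - 1/4)*(h + 1/2)*(h + 2)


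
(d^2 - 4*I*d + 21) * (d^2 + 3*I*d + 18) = d^4 - I*d^3 + 51*d^2 - 9*I*d + 378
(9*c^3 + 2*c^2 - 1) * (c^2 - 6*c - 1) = 9*c^5 - 52*c^4 - 21*c^3 - 3*c^2 + 6*c + 1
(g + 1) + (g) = 2*g + 1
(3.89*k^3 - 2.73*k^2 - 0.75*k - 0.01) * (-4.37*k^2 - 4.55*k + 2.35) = -16.9993*k^5 - 5.7694*k^4 + 24.8405*k^3 - 2.9593*k^2 - 1.717*k - 0.0235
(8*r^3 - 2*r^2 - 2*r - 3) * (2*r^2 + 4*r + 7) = 16*r^5 + 28*r^4 + 44*r^3 - 28*r^2 - 26*r - 21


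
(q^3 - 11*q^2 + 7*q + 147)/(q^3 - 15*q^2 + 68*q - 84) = (q^2 - 4*q - 21)/(q^2 - 8*q + 12)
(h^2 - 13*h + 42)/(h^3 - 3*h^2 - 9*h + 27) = (h^2 - 13*h + 42)/(h^3 - 3*h^2 - 9*h + 27)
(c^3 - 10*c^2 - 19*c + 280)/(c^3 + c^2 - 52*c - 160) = (c - 7)/(c + 4)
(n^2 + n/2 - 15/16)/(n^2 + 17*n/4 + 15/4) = (n - 3/4)/(n + 3)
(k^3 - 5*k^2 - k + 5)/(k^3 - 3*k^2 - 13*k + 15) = (k + 1)/(k + 3)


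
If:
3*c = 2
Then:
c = 2/3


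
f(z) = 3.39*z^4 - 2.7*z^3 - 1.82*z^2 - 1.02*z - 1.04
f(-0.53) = -0.34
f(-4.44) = 1521.38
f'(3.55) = 490.64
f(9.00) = 20115.85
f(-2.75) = 238.03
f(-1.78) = 44.27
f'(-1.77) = -95.15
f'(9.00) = 9195.36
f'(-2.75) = -334.27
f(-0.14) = -0.92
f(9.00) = 20115.85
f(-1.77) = 43.31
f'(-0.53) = -3.38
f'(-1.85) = -107.87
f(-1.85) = 51.42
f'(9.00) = 9195.36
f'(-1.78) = -96.68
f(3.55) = 390.02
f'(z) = 13.56*z^3 - 8.1*z^2 - 3.64*z - 1.02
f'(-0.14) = -0.71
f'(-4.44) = -1331.42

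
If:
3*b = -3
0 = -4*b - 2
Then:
No Solution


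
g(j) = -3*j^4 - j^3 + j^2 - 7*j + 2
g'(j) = -12*j^3 - 3*j^2 + 2*j - 7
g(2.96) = -266.19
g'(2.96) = -338.58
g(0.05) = 1.65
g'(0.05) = -6.91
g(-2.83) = -139.94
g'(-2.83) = 235.30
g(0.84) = -5.26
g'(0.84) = -14.55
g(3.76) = -662.95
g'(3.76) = -679.78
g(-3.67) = -453.64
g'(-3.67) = 538.42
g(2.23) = -93.92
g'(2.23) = -150.53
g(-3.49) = -363.95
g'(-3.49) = 459.58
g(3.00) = -280.00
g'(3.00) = -352.00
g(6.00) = -4108.00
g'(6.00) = -2695.00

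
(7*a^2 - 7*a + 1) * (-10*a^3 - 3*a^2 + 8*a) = -70*a^5 + 49*a^4 + 67*a^3 - 59*a^2 + 8*a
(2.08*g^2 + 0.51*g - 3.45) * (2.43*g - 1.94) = 5.0544*g^3 - 2.7959*g^2 - 9.3729*g + 6.693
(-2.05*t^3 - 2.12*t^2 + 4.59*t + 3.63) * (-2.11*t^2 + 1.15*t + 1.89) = 4.3255*t^5 + 2.1157*t^4 - 15.9974*t^3 - 6.3876*t^2 + 12.8496*t + 6.8607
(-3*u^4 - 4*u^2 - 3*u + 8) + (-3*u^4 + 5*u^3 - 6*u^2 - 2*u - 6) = -6*u^4 + 5*u^3 - 10*u^2 - 5*u + 2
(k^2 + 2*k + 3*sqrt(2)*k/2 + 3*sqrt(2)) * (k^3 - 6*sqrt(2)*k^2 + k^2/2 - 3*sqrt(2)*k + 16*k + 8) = k^5 - 9*sqrt(2)*k^4/2 + 5*k^4/2 - 45*sqrt(2)*k^3/4 - k^3 - 5*k^2 + 39*sqrt(2)*k^2/2 - 2*k + 60*sqrt(2)*k + 24*sqrt(2)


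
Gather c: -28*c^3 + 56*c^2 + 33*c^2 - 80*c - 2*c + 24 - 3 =-28*c^3 + 89*c^2 - 82*c + 21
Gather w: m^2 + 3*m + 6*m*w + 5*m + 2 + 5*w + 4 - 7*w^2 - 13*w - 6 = m^2 + 8*m - 7*w^2 + w*(6*m - 8)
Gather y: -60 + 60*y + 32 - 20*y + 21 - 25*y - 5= 15*y - 12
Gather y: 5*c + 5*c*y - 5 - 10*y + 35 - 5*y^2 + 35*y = 5*c - 5*y^2 + y*(5*c + 25) + 30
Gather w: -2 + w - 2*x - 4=w - 2*x - 6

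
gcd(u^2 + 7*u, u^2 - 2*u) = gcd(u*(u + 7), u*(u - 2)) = u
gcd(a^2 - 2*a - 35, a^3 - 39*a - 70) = a^2 - 2*a - 35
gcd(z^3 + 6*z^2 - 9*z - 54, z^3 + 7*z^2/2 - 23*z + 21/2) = z - 3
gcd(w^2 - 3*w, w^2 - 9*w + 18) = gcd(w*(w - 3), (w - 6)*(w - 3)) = w - 3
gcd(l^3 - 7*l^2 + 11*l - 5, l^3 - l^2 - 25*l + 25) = l^2 - 6*l + 5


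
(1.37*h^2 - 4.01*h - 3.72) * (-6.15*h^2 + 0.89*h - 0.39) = -8.4255*h^4 + 25.8808*h^3 + 18.7748*h^2 - 1.7469*h + 1.4508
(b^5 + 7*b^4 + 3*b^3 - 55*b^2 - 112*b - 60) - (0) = b^5 + 7*b^4 + 3*b^3 - 55*b^2 - 112*b - 60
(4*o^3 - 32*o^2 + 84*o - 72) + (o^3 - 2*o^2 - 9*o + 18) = 5*o^3 - 34*o^2 + 75*o - 54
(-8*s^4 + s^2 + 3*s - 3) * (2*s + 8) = -16*s^5 - 64*s^4 + 2*s^3 + 14*s^2 + 18*s - 24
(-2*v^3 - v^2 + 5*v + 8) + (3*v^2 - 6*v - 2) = -2*v^3 + 2*v^2 - v + 6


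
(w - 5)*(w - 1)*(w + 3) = w^3 - 3*w^2 - 13*w + 15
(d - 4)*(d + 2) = d^2 - 2*d - 8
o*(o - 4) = o^2 - 4*o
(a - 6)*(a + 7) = a^2 + a - 42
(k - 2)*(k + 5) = k^2 + 3*k - 10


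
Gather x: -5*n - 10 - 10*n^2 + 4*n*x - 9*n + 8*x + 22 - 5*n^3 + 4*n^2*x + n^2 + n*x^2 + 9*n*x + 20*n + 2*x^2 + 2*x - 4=-5*n^3 - 9*n^2 + 6*n + x^2*(n + 2) + x*(4*n^2 + 13*n + 10) + 8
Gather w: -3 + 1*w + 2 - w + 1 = 0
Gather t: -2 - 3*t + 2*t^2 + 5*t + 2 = 2*t^2 + 2*t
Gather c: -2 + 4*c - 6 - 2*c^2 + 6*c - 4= -2*c^2 + 10*c - 12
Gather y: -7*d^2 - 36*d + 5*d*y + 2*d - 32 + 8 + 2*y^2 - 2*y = -7*d^2 - 34*d + 2*y^2 + y*(5*d - 2) - 24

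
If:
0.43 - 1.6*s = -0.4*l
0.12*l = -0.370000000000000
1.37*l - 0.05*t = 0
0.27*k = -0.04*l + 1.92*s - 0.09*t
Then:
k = 25.05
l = -3.08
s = -0.50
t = -84.48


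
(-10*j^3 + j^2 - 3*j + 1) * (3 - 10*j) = 100*j^4 - 40*j^3 + 33*j^2 - 19*j + 3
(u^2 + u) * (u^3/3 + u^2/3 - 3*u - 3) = u^5/3 + 2*u^4/3 - 8*u^3/3 - 6*u^2 - 3*u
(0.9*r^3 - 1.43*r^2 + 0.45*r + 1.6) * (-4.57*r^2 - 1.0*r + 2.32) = -4.113*r^5 + 5.6351*r^4 + 1.4615*r^3 - 11.0796*r^2 - 0.556*r + 3.712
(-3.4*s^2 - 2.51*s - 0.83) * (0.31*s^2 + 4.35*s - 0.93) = -1.054*s^4 - 15.5681*s^3 - 8.0138*s^2 - 1.2762*s + 0.7719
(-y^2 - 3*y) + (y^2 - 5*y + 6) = 6 - 8*y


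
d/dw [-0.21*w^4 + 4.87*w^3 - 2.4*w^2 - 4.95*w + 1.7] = -0.84*w^3 + 14.61*w^2 - 4.8*w - 4.95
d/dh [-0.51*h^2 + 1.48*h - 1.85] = 1.48 - 1.02*h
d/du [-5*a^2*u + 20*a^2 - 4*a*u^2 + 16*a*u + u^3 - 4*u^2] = -5*a^2 - 8*a*u + 16*a + 3*u^2 - 8*u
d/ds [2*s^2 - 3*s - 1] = 4*s - 3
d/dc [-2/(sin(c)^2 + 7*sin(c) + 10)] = 2*(2*sin(c) + 7)*cos(c)/(sin(c)^2 + 7*sin(c) + 10)^2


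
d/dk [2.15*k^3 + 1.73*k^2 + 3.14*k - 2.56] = 6.45*k^2 + 3.46*k + 3.14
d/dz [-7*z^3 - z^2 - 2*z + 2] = -21*z^2 - 2*z - 2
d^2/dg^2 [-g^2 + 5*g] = -2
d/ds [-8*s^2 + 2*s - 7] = 2 - 16*s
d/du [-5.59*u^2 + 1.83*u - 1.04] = 1.83 - 11.18*u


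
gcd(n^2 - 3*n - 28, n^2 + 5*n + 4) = n + 4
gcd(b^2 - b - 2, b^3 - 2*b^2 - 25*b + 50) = b - 2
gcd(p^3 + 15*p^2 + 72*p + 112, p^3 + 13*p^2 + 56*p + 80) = p^2 + 8*p + 16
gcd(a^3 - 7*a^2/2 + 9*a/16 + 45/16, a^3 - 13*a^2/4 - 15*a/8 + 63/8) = a - 3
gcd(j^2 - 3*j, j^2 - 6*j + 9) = j - 3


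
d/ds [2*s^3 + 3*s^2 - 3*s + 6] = 6*s^2 + 6*s - 3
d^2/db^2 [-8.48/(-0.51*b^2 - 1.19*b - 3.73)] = (-4.411296*b^2 - 10.293024*b + 8.48*(1.02*b + 1.19)*(2.04*b + 2.38) - 32.263008)/(0.51*b^2 + 1.19*b + 3.73)^3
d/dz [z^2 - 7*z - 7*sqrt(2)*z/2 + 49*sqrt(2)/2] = 2*z - 7 - 7*sqrt(2)/2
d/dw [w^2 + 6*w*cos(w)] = -6*w*sin(w) + 2*w + 6*cos(w)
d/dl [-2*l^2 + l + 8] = 1 - 4*l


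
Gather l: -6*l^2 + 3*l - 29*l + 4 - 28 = -6*l^2 - 26*l - 24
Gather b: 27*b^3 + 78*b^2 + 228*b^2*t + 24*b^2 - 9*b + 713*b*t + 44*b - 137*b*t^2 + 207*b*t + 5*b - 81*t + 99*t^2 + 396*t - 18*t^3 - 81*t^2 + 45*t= 27*b^3 + b^2*(228*t + 102) + b*(-137*t^2 + 920*t + 40) - 18*t^3 + 18*t^2 + 360*t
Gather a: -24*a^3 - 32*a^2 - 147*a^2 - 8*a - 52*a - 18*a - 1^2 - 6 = -24*a^3 - 179*a^2 - 78*a - 7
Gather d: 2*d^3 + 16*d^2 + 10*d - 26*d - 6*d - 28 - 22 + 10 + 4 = 2*d^3 + 16*d^2 - 22*d - 36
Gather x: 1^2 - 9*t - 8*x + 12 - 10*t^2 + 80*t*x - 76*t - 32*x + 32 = -10*t^2 - 85*t + x*(80*t - 40) + 45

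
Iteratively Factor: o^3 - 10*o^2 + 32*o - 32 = (o - 4)*(o^2 - 6*o + 8) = (o - 4)*(o - 2)*(o - 4)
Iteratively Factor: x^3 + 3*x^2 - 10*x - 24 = (x + 2)*(x^2 + x - 12) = (x + 2)*(x + 4)*(x - 3)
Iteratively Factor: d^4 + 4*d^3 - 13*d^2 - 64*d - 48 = (d + 1)*(d^3 + 3*d^2 - 16*d - 48) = (d + 1)*(d + 3)*(d^2 - 16) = (d + 1)*(d + 3)*(d + 4)*(d - 4)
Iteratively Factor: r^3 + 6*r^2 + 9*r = (r + 3)*(r^2 + 3*r) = r*(r + 3)*(r + 3)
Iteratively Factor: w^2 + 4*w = (w)*(w + 4)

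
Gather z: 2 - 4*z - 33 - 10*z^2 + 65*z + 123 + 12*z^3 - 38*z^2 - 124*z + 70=12*z^3 - 48*z^2 - 63*z + 162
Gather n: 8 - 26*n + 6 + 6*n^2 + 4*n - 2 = 6*n^2 - 22*n + 12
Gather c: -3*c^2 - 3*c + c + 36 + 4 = -3*c^2 - 2*c + 40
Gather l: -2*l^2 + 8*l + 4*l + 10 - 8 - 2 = -2*l^2 + 12*l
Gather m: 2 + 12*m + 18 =12*m + 20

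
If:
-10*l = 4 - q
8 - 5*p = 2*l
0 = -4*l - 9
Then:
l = -9/4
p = 5/2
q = -37/2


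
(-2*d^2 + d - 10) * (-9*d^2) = 18*d^4 - 9*d^3 + 90*d^2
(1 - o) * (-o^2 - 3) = o^3 - o^2 + 3*o - 3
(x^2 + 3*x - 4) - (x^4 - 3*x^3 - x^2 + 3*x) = -x^4 + 3*x^3 + 2*x^2 - 4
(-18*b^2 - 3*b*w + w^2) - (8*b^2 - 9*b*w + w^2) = -26*b^2 + 6*b*w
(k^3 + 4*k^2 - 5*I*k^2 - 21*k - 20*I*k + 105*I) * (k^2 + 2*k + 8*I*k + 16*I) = k^5 + 6*k^4 + 3*I*k^4 + 27*k^3 + 18*I*k^3 + 198*k^2 - 39*I*k^2 - 520*k - 126*I*k - 1680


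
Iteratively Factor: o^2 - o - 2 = (o - 2)*(o + 1)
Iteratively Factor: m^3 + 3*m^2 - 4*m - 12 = (m - 2)*(m^2 + 5*m + 6) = (m - 2)*(m + 3)*(m + 2)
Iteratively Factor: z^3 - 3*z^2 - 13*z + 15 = (z - 5)*(z^2 + 2*z - 3) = (z - 5)*(z - 1)*(z + 3)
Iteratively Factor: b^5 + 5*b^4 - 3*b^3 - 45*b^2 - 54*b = (b - 3)*(b^4 + 8*b^3 + 21*b^2 + 18*b) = (b - 3)*(b + 3)*(b^3 + 5*b^2 + 6*b) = (b - 3)*(b + 2)*(b + 3)*(b^2 + 3*b) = b*(b - 3)*(b + 2)*(b + 3)*(b + 3)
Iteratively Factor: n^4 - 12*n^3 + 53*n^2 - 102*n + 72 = (n - 3)*(n^3 - 9*n^2 + 26*n - 24) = (n - 3)^2*(n^2 - 6*n + 8) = (n - 3)^2*(n - 2)*(n - 4)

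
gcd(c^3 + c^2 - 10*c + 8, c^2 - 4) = c - 2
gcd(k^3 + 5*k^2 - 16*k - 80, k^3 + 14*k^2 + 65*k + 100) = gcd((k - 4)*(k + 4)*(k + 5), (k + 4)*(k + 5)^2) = k^2 + 9*k + 20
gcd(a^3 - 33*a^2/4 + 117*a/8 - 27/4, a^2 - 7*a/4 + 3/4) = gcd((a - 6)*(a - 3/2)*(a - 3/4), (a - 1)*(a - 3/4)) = a - 3/4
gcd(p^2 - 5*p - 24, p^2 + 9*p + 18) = p + 3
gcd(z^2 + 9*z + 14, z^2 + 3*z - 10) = 1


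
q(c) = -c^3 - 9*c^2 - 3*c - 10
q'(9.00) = -408.00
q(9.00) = -1495.00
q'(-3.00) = 24.00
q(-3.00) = -55.00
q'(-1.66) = 18.61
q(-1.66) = -25.25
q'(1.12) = -26.92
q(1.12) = -26.05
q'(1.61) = -39.76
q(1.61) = -42.33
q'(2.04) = -52.20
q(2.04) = -62.06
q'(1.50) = -36.75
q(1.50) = -38.12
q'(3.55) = -104.71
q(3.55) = -178.81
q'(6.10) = -224.43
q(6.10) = -590.17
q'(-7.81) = -45.41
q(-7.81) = -59.16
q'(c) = -3*c^2 - 18*c - 3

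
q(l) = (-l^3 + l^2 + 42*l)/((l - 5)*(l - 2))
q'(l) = (-3*l^2 + 2*l + 42)/((l - 5)*(l - 2)) - (-l^3 + l^2 + 42*l)/((l - 5)*(l - 2)^2) - (-l^3 + l^2 + 42*l)/((l - 5)^2*(l - 2)) = (-l^4 + 14*l^3 - 79*l^2 + 20*l + 420)/(l^4 - 14*l^3 + 69*l^2 - 140*l + 100)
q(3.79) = -54.99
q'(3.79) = -17.72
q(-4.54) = -1.23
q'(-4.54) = -0.78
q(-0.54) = -1.58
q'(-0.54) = 1.94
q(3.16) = -52.08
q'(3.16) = 7.99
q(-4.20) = -1.48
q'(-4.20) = -0.74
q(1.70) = 70.08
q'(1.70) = 291.93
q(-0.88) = -2.10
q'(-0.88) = 1.15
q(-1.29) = -2.43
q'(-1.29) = 0.54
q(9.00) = -9.64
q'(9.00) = -2.75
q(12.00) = -15.43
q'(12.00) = -1.48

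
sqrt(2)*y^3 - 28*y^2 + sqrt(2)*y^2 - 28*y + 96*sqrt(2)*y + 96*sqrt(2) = (y - 8*sqrt(2))*(y - 6*sqrt(2))*(sqrt(2)*y + sqrt(2))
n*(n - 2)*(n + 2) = n^3 - 4*n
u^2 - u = u*(u - 1)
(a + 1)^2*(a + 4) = a^3 + 6*a^2 + 9*a + 4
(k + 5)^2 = k^2 + 10*k + 25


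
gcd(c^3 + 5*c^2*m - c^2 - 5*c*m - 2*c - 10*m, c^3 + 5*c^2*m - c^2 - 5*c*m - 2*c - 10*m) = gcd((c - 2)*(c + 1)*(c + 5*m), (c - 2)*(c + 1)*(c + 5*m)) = c^3 + 5*c^2*m - c^2 - 5*c*m - 2*c - 10*m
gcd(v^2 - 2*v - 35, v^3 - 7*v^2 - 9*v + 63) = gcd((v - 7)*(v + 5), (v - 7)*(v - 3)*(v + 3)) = v - 7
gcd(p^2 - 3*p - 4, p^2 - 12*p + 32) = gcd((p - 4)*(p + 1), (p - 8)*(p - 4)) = p - 4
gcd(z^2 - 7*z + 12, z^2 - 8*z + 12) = 1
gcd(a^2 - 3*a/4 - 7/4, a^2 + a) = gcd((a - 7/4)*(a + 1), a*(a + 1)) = a + 1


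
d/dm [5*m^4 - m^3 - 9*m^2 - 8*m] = 20*m^3 - 3*m^2 - 18*m - 8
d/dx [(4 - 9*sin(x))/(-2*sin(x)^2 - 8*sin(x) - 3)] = (-18*sin(x)^2 + 16*sin(x) + 59)*cos(x)/(8*sin(x) - cos(2*x) + 4)^2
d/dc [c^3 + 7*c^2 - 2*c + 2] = 3*c^2 + 14*c - 2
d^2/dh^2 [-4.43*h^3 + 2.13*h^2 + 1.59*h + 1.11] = 4.26 - 26.58*h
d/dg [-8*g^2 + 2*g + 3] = 2 - 16*g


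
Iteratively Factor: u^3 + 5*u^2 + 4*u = (u + 4)*(u^2 + u) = (u + 1)*(u + 4)*(u)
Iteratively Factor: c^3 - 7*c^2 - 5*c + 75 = (c - 5)*(c^2 - 2*c - 15) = (c - 5)*(c + 3)*(c - 5)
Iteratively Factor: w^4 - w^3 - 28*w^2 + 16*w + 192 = (w - 4)*(w^3 + 3*w^2 - 16*w - 48) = (w - 4)*(w + 3)*(w^2 - 16) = (w - 4)*(w + 3)*(w + 4)*(w - 4)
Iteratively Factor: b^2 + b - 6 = (b + 3)*(b - 2)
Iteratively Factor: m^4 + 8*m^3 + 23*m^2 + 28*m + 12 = (m + 1)*(m^3 + 7*m^2 + 16*m + 12) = (m + 1)*(m + 2)*(m^2 + 5*m + 6) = (m + 1)*(m + 2)*(m + 3)*(m + 2)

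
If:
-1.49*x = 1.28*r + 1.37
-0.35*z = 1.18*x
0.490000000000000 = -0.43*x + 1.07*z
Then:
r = -0.93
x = -0.12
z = 0.41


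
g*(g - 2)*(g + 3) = g^3 + g^2 - 6*g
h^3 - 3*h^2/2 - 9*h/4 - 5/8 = (h - 5/2)*(h + 1/2)^2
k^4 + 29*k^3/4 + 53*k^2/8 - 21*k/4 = k*(k - 1/2)*(k + 7/4)*(k + 6)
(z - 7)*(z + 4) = z^2 - 3*z - 28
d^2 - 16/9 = (d - 4/3)*(d + 4/3)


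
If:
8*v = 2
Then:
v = 1/4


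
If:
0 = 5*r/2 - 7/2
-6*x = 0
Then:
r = 7/5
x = 0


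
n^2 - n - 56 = (n - 8)*(n + 7)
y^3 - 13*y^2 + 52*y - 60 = (y - 6)*(y - 5)*(y - 2)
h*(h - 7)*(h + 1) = h^3 - 6*h^2 - 7*h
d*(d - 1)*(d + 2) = d^3 + d^2 - 2*d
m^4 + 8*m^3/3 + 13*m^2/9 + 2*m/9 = m*(m + 1/3)^2*(m + 2)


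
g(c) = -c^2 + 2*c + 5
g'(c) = 2 - 2*c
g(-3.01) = -10.08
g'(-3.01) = 8.02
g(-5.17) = -32.07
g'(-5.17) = 12.34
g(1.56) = 5.69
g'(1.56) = -1.12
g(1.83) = 5.31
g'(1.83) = -1.66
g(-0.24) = 4.46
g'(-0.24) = 2.48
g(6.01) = -19.10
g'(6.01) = -10.02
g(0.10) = 5.19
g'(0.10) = 1.80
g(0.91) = 5.99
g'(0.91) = 0.18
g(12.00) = -115.00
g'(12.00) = -22.00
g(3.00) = 2.00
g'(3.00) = -4.00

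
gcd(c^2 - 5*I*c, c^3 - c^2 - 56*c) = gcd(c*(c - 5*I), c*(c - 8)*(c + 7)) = c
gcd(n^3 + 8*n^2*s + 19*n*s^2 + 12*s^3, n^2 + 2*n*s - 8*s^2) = n + 4*s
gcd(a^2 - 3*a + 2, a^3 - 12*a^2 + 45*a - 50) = a - 2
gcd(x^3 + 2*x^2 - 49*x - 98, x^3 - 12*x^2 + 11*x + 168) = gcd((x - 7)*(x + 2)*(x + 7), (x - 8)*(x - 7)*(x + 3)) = x - 7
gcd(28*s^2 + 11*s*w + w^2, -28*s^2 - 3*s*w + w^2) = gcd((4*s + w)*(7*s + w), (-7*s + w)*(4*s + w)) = 4*s + w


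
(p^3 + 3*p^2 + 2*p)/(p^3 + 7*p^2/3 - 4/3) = 3*p/(3*p - 2)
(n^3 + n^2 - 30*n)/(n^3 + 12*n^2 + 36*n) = (n - 5)/(n + 6)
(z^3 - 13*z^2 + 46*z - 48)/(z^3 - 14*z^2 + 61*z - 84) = (z^2 - 10*z + 16)/(z^2 - 11*z + 28)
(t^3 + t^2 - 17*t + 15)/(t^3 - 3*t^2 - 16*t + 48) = (t^2 + 4*t - 5)/(t^2 - 16)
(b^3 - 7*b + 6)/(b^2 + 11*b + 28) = (b^3 - 7*b + 6)/(b^2 + 11*b + 28)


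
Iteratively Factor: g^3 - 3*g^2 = (g)*(g^2 - 3*g) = g*(g - 3)*(g)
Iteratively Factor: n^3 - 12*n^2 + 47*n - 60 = (n - 4)*(n^2 - 8*n + 15) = (n - 5)*(n - 4)*(n - 3)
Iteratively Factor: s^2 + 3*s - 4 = (s - 1)*(s + 4)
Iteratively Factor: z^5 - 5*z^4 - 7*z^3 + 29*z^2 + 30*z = (z)*(z^4 - 5*z^3 - 7*z^2 + 29*z + 30) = z*(z - 3)*(z^3 - 2*z^2 - 13*z - 10) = z*(z - 3)*(z + 1)*(z^2 - 3*z - 10) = z*(z - 3)*(z + 1)*(z + 2)*(z - 5)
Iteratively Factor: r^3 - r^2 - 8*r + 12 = (r + 3)*(r^2 - 4*r + 4) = (r - 2)*(r + 3)*(r - 2)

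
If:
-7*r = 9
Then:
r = -9/7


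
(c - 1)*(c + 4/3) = c^2 + c/3 - 4/3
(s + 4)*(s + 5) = s^2 + 9*s + 20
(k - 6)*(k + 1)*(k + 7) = k^3 + 2*k^2 - 41*k - 42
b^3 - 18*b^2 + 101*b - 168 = (b - 8)*(b - 7)*(b - 3)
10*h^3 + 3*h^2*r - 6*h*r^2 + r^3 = (-5*h + r)*(-2*h + r)*(h + r)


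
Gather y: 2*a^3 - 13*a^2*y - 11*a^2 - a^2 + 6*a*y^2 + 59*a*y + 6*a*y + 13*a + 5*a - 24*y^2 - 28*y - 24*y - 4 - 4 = 2*a^3 - 12*a^2 + 18*a + y^2*(6*a - 24) + y*(-13*a^2 + 65*a - 52) - 8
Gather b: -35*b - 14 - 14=-35*b - 28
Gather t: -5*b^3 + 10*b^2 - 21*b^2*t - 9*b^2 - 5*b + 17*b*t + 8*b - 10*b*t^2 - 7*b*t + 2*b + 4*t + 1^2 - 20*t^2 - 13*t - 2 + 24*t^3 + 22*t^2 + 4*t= -5*b^3 + b^2 + 5*b + 24*t^3 + t^2*(2 - 10*b) + t*(-21*b^2 + 10*b - 5) - 1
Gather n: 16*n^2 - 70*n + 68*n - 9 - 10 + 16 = 16*n^2 - 2*n - 3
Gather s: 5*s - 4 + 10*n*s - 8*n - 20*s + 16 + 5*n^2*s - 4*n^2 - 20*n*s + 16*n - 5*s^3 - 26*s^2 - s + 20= -4*n^2 + 8*n - 5*s^3 - 26*s^2 + s*(5*n^2 - 10*n - 16) + 32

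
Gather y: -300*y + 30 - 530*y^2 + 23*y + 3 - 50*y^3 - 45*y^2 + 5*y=-50*y^3 - 575*y^2 - 272*y + 33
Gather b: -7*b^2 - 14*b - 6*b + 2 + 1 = -7*b^2 - 20*b + 3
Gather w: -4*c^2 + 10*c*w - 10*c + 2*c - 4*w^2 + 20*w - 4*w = -4*c^2 - 8*c - 4*w^2 + w*(10*c + 16)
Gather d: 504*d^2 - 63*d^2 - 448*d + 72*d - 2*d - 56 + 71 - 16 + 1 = 441*d^2 - 378*d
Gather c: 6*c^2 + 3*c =6*c^2 + 3*c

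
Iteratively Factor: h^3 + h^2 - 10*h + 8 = (h - 2)*(h^2 + 3*h - 4) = (h - 2)*(h + 4)*(h - 1)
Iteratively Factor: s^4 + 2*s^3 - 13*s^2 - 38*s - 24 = (s + 1)*(s^3 + s^2 - 14*s - 24) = (s + 1)*(s + 3)*(s^2 - 2*s - 8) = (s - 4)*(s + 1)*(s + 3)*(s + 2)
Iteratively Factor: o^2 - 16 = (o - 4)*(o + 4)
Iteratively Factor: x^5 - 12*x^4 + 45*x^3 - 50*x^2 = (x)*(x^4 - 12*x^3 + 45*x^2 - 50*x) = x*(x - 5)*(x^3 - 7*x^2 + 10*x) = x*(x - 5)^2*(x^2 - 2*x) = x^2*(x - 5)^2*(x - 2)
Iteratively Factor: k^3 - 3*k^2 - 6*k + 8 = (k - 1)*(k^2 - 2*k - 8) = (k - 4)*(k - 1)*(k + 2)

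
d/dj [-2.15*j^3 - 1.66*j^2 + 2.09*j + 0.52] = -6.45*j^2 - 3.32*j + 2.09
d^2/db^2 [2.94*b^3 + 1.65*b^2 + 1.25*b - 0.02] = 17.64*b + 3.3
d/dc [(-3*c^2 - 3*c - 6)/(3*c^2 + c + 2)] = 6*c*(c + 4)/(9*c^4 + 6*c^3 + 13*c^2 + 4*c + 4)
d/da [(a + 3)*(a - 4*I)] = 2*a + 3 - 4*I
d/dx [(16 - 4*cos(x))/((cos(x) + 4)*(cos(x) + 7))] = 4*(sin(x)^2 + 8*cos(x) + 71)*sin(x)/((cos(x) + 4)^2*(cos(x) + 7)^2)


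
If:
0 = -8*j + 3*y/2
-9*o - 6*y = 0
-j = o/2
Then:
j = 0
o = 0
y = 0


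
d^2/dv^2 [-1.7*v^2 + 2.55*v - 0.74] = -3.40000000000000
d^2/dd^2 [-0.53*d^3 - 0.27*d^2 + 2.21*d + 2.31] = -3.18*d - 0.54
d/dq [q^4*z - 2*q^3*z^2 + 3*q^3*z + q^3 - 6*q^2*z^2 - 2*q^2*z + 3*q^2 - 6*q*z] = 4*q^3*z - 6*q^2*z^2 + 9*q^2*z + 3*q^2 - 12*q*z^2 - 4*q*z + 6*q - 6*z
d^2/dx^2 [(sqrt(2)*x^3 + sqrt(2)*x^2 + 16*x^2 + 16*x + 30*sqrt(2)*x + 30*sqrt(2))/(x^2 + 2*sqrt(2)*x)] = 12*(sqrt(2)*x^3 + 2*x^3 + 15*sqrt(2)*x^2 + 60*x + 40*sqrt(2))/(x^3*(x^3 + 6*sqrt(2)*x^2 + 24*x + 16*sqrt(2)))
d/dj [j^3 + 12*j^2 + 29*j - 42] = 3*j^2 + 24*j + 29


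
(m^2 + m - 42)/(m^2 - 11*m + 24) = (m^2 + m - 42)/(m^2 - 11*m + 24)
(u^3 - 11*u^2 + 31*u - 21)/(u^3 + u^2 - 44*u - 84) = (u^2 - 4*u + 3)/(u^2 + 8*u + 12)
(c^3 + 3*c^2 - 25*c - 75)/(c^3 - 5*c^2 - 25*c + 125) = (c + 3)/(c - 5)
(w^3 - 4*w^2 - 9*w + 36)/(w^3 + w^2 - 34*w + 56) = (w^2 - 9)/(w^2 + 5*w - 14)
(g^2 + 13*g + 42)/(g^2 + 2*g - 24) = (g + 7)/(g - 4)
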